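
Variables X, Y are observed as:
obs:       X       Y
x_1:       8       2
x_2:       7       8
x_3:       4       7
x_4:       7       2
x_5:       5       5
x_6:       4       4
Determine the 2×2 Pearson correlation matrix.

Step 1 — column means:
  mean(X) = (8 + 7 + 4 + 7 + 5 + 4) / 6 = 35/6 = 5.8333
  mean(Y) = (2 + 8 + 7 + 2 + 5 + 4) / 6 = 28/6 = 4.6667

Step 2 — sample variances and covariances s[i,j] = (1/(n-1)) · Σ_k (x_{k,i} - mean_i) · (x_{k,j} - mean_j), with n-1 = 5:
  s[X,X] = ((2.1667)·(2.1667) + (1.1667)·(1.1667) + (-1.8333)·(-1.8333) + (1.1667)·(1.1667) + (-0.8333)·(-0.8333) + (-1.8333)·(-1.8333)) / 5 = 14.8333/5 = 2.9667
  s[X,Y] = ((2.1667)·(-2.6667) + (1.1667)·(3.3333) + (-1.8333)·(2.3333) + (1.1667)·(-2.6667) + (-0.8333)·(0.3333) + (-1.8333)·(-0.6667)) / 5 = -8.3333/5 = -1.6667
  s[Y,Y] = ((-2.6667)·(-2.6667) + (3.3333)·(3.3333) + (2.3333)·(2.3333) + (-2.6667)·(-2.6667) + (0.3333)·(0.3333) + (-0.6667)·(-0.6667)) / 5 = 31.3333/5 = 6.2667
  Sample standard deviations s_i = √(s[i,i]):
  s(X) = √(2.9667) = 1.7224
  s(Y) = √(6.2667) = 2.5033

Step 3 — r_{ij} = s_{ij} / (s_i · s_j):
  r[X,X] = 1 (diagonal).
  r[X,Y] = -1.6667 / (1.7224 · 2.5033) = -1.6667 / 4.3117 = -0.3865
  r[Y,Y] = 1 (diagonal).

R is symmetric with unit diagonal. Assembling:

R = [[1, -0.3865],
 [-0.3865, 1]]


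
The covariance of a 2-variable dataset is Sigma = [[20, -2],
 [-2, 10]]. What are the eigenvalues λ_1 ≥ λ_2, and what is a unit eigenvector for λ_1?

Step 1 — characteristic polynomial of 2×2 Sigma:
  det(Sigma - λI) = λ² - trace · λ + det = 0.
  trace = 20 + 10 = 30, det = 20·10 - (-2)² = 196.
Step 2 — discriminant:
  Δ = trace² - 4·det = 900 - 784 = 116.
Step 3 — eigenvalues:
  λ = (trace ± √Δ)/2 = (30 ± 10.7703)/2,
  λ_1 = 20.3852,  λ_2 = 9.6148.

Step 4 — unit eigenvector for λ_1: solve (Sigma - λ_1 I)v = 0. First row:
  (20 - 20.3852)·v_x + (-2)·v_y = 0, i.e. (-0.3852)·v_x + (-2)·v_y = 0,
  so v ∝ (b, λ_1 - a) = (-2, 0.3852); multiply by -1 so the first entry is positive: u = (2, -0.3852).
  ||u|| = √((2)² + (-0.3852)²) = √(4.1484) ≈ 2.0368,
  v_1 = u/||u|| ≈ (0.982, -0.1891) (||v_1|| = 1).

λ_1 = 20.3852,  λ_2 = 9.6148;  v_1 ≈ (0.982, -0.1891)


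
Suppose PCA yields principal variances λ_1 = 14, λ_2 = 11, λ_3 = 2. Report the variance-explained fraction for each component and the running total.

Step 1 — total variance = trace(Sigma) = Σ λ_i = 14 + 11 + 2 = 27.

Step 2 — fraction explained by component i = λ_i / Σ λ:
  PC1: 14/27 = 0.5185
  PC2: 11/27 = 0.4074
  PC3: 2/27 = 0.0741

Step 3 — cumulative fraction after k components = (λ_1 + ... + λ_k) / Σ λ:
  k = 1: 14/27 = 0.5185
  k = 2: (14 + 11)/27 = 25/27 = 0.9259
  k = 3: (14 + 11 + 2)/27 = 27/27 = 1

Summary (fraction, with percent):

explained: PC1 0.5185 (51.85%), PC2 0.4074 (40.74%), PC3 0.0741 (7.41%);  cumulative: 0.5185, 0.9259, 1


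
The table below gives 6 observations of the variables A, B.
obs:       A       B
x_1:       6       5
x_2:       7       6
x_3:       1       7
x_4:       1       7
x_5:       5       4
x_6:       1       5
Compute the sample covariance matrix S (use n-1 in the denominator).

Step 1 — column means:
  mean(A) = (6 + 7 + 1 + 1 + 5 + 1) / 6 = 21/6 = 3.5
  mean(B) = (5 + 6 + 7 + 7 + 4 + 5) / 6 = 34/6 = 5.6667

Step 2 — sample covariance S[i,j] = (1/(n-1)) · Σ_k (x_{k,i} - mean_i) · (x_{k,j} - mean_j), with n-1 = 5.
  S[A,A] = ((2.5)·(2.5) + (3.5)·(3.5) + (-2.5)·(-2.5) + (-2.5)·(-2.5) + (1.5)·(1.5) + (-2.5)·(-2.5)) / 5 = 39.5/5 = 7.9
  S[A,B] = ((2.5)·(-0.6667) + (3.5)·(0.3333) + (-2.5)·(1.3333) + (-2.5)·(1.3333) + (1.5)·(-1.6667) + (-2.5)·(-0.6667)) / 5 = -8/5 = -1.6
  S[B,B] = ((-0.6667)·(-0.6667) + (0.3333)·(0.3333) + (1.3333)·(1.3333) + (1.3333)·(1.3333) + (-1.6667)·(-1.6667) + (-0.6667)·(-0.6667)) / 5 = 7.3333/5 = 1.4667

S is symmetric (S[j,i] = S[i,j]). Assembling:

S = [[7.9, -1.6],
 [-1.6, 1.4667]]


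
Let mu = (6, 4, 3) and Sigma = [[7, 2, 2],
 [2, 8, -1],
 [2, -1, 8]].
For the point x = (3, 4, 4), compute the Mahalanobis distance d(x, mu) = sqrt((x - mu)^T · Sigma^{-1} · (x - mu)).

Step 1 — centre the observation: (x - mu) = (-3, 0, 1).

Step 2 — invert Sigma (cofactor / det for 3×3, or solve directly):
  Sigma^{-1} = [[0.1707, -0.0488, -0.0488],
 [-0.0488, 0.1409, 0.0298],
 [-0.0488, 0.0298, 0.1409]].

Step 3 — form the quadratic (x - mu)^T · Sigma^{-1} · (x - mu):
  Sigma^{-1} · (x - mu) = (-0.561, 0.1762, 0.2873).
  (x - mu)^T · [Sigma^{-1} · (x - mu)] = (-3)·(-0.561) + (0)·(0.1762) + (1)·(0.2873) = 1.9702.

Step 4 — take square root: d = √(1.9702) ≈ 1.4036.

d(x, mu) = √(1.9702) ≈ 1.4036


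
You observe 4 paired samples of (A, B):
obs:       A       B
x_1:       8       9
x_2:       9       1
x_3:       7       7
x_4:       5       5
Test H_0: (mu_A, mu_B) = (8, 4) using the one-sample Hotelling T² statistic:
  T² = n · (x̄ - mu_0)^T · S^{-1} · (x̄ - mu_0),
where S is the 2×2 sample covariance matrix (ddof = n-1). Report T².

Step 1 — sample mean vector:
  mean(A) = (8 + 9 + 7 + 5) / 4 = 29/4 = 7.25
  mean(B) = (9 + 1 + 7 + 5) / 4 = 22/4 = 5.5
  x̄ = (7.25, 5.5),  deviation x̄ - mu_0 = (7.25, 5.5) - (8, 4) = (-0.75, 1.5).

Step 2 — sample covariance matrix, S[i,j] = (1/(n-1)) · Σ_k (x_{k,i} - mean_i) · (x_{k,j} - mean_j), divisor n-1 = 3:
  S[A,A] = ((0.75)·(0.75) + (1.75)·(1.75) + (-0.25)·(-0.25) + (-2.25)·(-2.25)) / 3 = 8.75/3 = 2.9167
  S[A,B] = ((0.75)·(3.5) + (1.75)·(-4.5) + (-0.25)·(1.5) + (-2.25)·(-0.5)) / 3 = -4.5/3 = -1.5
  S[B,B] = ((3.5)·(3.5) + (-4.5)·(-4.5) + (1.5)·(1.5) + (-0.5)·(-0.5)) / 3 = 35/3 = 11.6667
  S = [[2.9167, -1.5],
 [-1.5, 11.6667]].

Step 3 — invert S. det(S) = 2.9167·11.6667 - (-1.5)² = 31.7778.
  S^{-1} = (1/det) · [[d, -b], [-b, a]] = [[0.3671, 0.0472],
 [0.0472, 0.0918]].

Step 4 — quadratic form (x̄ - mu_0)^T · S^{-1} · (x̄ - mu_0):
  S^{-1} · (x̄ - mu_0) = (-0.2045, 0.1023),
  (x̄ - mu_0)^T · [...] = (-0.75)·(-0.2045) + (1.5)·(0.1023) = 0.3068.

Step 5 — scale by n: T² = 4 · 0.3068 = 1.2273.

T² ≈ 1.2273


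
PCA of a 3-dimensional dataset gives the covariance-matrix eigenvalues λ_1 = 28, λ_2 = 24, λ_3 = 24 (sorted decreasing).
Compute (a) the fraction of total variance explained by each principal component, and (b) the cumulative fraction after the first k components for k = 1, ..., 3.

Step 1 — total variance = trace(Sigma) = Σ λ_i = 28 + 24 + 24 = 76.

Step 2 — fraction explained by component i = λ_i / Σ λ:
  PC1: 28/76 = 0.3684
  PC2: 24/76 = 0.3158
  PC3: 24/76 = 0.3158

Step 3 — cumulative fraction after k components = (λ_1 + ... + λ_k) / Σ λ:
  k = 1: 28/76 = 0.3684
  k = 2: (28 + 24)/76 = 52/76 = 0.6842
  k = 3: (28 + 24 + 24)/76 = 76/76 = 1

Summary (fraction, with percent):

explained: PC1 0.3684 (36.84%), PC2 0.3158 (31.58%), PC3 0.3158 (31.58%);  cumulative: 0.3684, 0.6842, 1


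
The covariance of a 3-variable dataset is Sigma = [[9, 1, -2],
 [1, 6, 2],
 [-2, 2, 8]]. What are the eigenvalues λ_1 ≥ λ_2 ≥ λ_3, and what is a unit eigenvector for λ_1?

Step 1 — characteristic polynomial p(λ) = det(λI - Sigma) = λ³ - tr·λ² + c_1·λ - det, where tr = trace, c_1 = sum of the principal 2×2 minors, det = det(Sigma):
  tr = 9 + 6 + 8 = 23,
  c_1 = (9·6 - (1)²) + (9·8 - (-2)²) + (6·8 - (2)²) = 53 + 68 + 44 = 165,
  det = 9·(6·8 - (2)²) - (1)·((1)·8 - (2)·(-2)) + (-2)·((1)·(2) - 6·(-2)) = 9·(44) - (1)·(12) + (-2)·(14) = 356.
  So p(λ) = λ³ - 23λ² + 165λ - 356.
Step 2 — look for an integer root (rational root theorem: any rational root is an integer divisor of 356). Testing λ = 4:
  p(4) = 64 - 368 + 660 - 356 = 0  ✓
  Dividing out (λ - 4): p(λ) = (λ - 4)(λ² - 19λ + 89).
Step 3 — remaining eigenvalues from the quadratic λ² - 19λ + 89 = 0:
  Δ = 19² - 4·89 = 361 - 356 = 5,  λ = (19 ± √5)/2 = (19 ± 2.2361)/2 ≈ 10.618 or 8.382.
  Sorted: λ_1 = 10.618,  λ_2 = 8.382,  λ_3 = 4  (check: sum = 23 = tr ✓).

Step 4 — unit eigenvector for λ_1 ≈ 10.618: v spans the null space of (Sigma - λ_1 I), whose rows are
  r_1 = (-1.618, 1, -2),  r_2 = (1, -4.618, 2),  r_3 = (-2, 2, -2.618).
  v is orthogonal to every row, so take v ∝ r_1 × r_2 = ((1)·(2) - (-2)·(-4.618), (-2)·(1) - (-1.618)·(2), (-1.618)·(-4.618) - (1)·(1)) ≈ (-7.2361, 1.2361, 6.4721).
  Rescale (multiply by -1 so the first nonzero entry is positive): u = (7.2361, -1.2361, -6.4721).
  ||u|| = √((7.2361)² + (-1.2361)² + (-6.4721)²) = √(95.7771) ≈ 9.7866,  v_1 = u/||u|| ≈ (0.7394, -0.1263, -0.6613) (||v_1|| = 1).

λ_1 = 10.618,  λ_2 = 8.382,  λ_3 = 4;  v_1 ≈ (0.7394, -0.1263, -0.6613)


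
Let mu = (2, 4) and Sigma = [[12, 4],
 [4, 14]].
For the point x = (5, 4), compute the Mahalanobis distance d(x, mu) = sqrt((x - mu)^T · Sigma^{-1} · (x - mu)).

Step 1 — centre the observation: (x - mu) = (3, 0).

Step 2 — invert Sigma. det(Sigma) = 12·14 - (4)² = 152.
  Sigma^{-1} = (1/det) · [[d, -b], [-b, a]] = [[0.0921, -0.0263],
 [-0.0263, 0.0789]].

Step 3 — form the quadratic (x - mu)^T · Sigma^{-1} · (x - mu):
  Sigma^{-1} · (x - mu) = (0.2763, -0.0789).
  (x - mu)^T · [Sigma^{-1} · (x - mu)] = (3)·(0.2763) + (0)·(-0.0789) = 0.8289.

Step 4 — take square root: d = √(0.8289) ≈ 0.9105.

d(x, mu) = √(0.8289) ≈ 0.9105


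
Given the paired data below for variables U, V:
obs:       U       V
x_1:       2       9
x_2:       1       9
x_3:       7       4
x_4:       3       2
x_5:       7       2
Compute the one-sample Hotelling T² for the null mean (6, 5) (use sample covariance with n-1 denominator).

Step 1 — sample mean vector:
  mean(U) = (2 + 1 + 7 + 3 + 7) / 5 = 20/5 = 4
  mean(V) = (9 + 9 + 4 + 2 + 2) / 5 = 26/5 = 5.2
  x̄ = (4, 5.2),  deviation x̄ - mu_0 = (4, 5.2) - (6, 5) = (-2, 0.2).

Step 2 — sample covariance matrix, S[i,j] = (1/(n-1)) · Σ_k (x_{k,i} - mean_i) · (x_{k,j} - mean_j), divisor n-1 = 4:
  S[U,U] = ((-2)·(-2) + (-3)·(-3) + (3)·(3) + (-1)·(-1) + (3)·(3)) / 4 = 32/4 = 8
  S[U,V] = ((-2)·(3.8) + (-3)·(3.8) + (3)·(-1.2) + (-1)·(-3.2) + (3)·(-3.2)) / 4 = -29/4 = -7.25
  S[V,V] = ((3.8)·(3.8) + (3.8)·(3.8) + (-1.2)·(-1.2) + (-3.2)·(-3.2) + (-3.2)·(-3.2)) / 4 = 50.8/4 = 12.7
  S = [[8, -7.25],
 [-7.25, 12.7]].

Step 3 — invert S. det(S) = 8·12.7 - (-7.25)² = 49.0375.
  S^{-1} = (1/det) · [[d, -b], [-b, a]] = [[0.259, 0.1478],
 [0.1478, 0.1631]].

Step 4 — quadratic form (x̄ - mu_0)^T · S^{-1} · (x̄ - mu_0):
  S^{-1} · (x̄ - mu_0) = (-0.4884, -0.2631),
  (x̄ - mu_0)^T · [...] = (-2)·(-0.4884) + (0.2)·(-0.2631) = 0.9242.

Step 5 — scale by n: T² = 5 · 0.9242 = 4.621.

T² ≈ 4.621


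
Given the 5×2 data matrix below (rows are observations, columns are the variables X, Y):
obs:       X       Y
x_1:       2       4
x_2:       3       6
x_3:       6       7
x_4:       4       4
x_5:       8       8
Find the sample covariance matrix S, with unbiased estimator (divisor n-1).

Step 1 — column means:
  mean(X) = (2 + 3 + 6 + 4 + 8) / 5 = 23/5 = 4.6
  mean(Y) = (4 + 6 + 7 + 4 + 8) / 5 = 29/5 = 5.8

Step 2 — sample covariance S[i,j] = (1/(n-1)) · Σ_k (x_{k,i} - mean_i) · (x_{k,j} - mean_j), with n-1 = 4.
  S[X,X] = ((-2.6)·(-2.6) + (-1.6)·(-1.6) + (1.4)·(1.4) + (-0.6)·(-0.6) + (3.4)·(3.4)) / 4 = 23.2/4 = 5.8
  S[X,Y] = ((-2.6)·(-1.8) + (-1.6)·(0.2) + (1.4)·(1.2) + (-0.6)·(-1.8) + (3.4)·(2.2)) / 4 = 14.6/4 = 3.65
  S[Y,Y] = ((-1.8)·(-1.8) + (0.2)·(0.2) + (1.2)·(1.2) + (-1.8)·(-1.8) + (2.2)·(2.2)) / 4 = 12.8/4 = 3.2

S is symmetric (S[j,i] = S[i,j]). Assembling:

S = [[5.8, 3.65],
 [3.65, 3.2]]


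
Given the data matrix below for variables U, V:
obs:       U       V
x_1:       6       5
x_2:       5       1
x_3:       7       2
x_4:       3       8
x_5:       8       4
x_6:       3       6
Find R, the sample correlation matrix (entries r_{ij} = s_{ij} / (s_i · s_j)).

Step 1 — column means:
  mean(U) = (6 + 5 + 7 + 3 + 8 + 3) / 6 = 32/6 = 5.3333
  mean(V) = (5 + 1 + 2 + 8 + 4 + 6) / 6 = 26/6 = 4.3333

Step 2 — sample variances and covariances s[i,j] = (1/(n-1)) · Σ_k (x_{k,i} - mean_i) · (x_{k,j} - mean_j), with n-1 = 5:
  s[U,U] = ((0.6667)·(0.6667) + (-0.3333)·(-0.3333) + (1.6667)·(1.6667) + (-2.3333)·(-2.3333) + (2.6667)·(2.6667) + (-2.3333)·(-2.3333)) / 5 = 21.3333/5 = 4.2667
  s[U,V] = ((0.6667)·(0.6667) + (-0.3333)·(-3.3333) + (1.6667)·(-2.3333) + (-2.3333)·(3.6667) + (2.6667)·(-0.3333) + (-2.3333)·(1.6667)) / 5 = -15.6667/5 = -3.1333
  s[V,V] = ((0.6667)·(0.6667) + (-3.3333)·(-3.3333) + (-2.3333)·(-2.3333) + (3.6667)·(3.6667) + (-0.3333)·(-0.3333) + (1.6667)·(1.6667)) / 5 = 33.3333/5 = 6.6667
  Sample standard deviations s_i = √(s[i,i]):
  s(U) = √(4.2667) = 2.0656
  s(V) = √(6.6667) = 2.582

Step 3 — r_{ij} = s_{ij} / (s_i · s_j):
  r[U,U] = 1 (diagonal).
  r[U,V] = -3.1333 / (2.0656 · 2.582) = -3.1333 / 5.3333 = -0.5875
  r[V,V] = 1 (diagonal).

R is symmetric with unit diagonal. Assembling:

R = [[1, -0.5875],
 [-0.5875, 1]]


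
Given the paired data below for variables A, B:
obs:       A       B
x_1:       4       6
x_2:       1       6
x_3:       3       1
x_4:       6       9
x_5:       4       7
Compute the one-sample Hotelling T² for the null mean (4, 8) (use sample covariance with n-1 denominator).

Step 1 — sample mean vector:
  mean(A) = (4 + 1 + 3 + 6 + 4) / 5 = 18/5 = 3.6
  mean(B) = (6 + 6 + 1 + 9 + 7) / 5 = 29/5 = 5.8
  x̄ = (3.6, 5.8),  deviation x̄ - mu_0 = (3.6, 5.8) - (4, 8) = (-0.4, -2.2).

Step 2 — sample covariance matrix, S[i,j] = (1/(n-1)) · Σ_k (x_{k,i} - mean_i) · (x_{k,j} - mean_j), divisor n-1 = 4:
  S[A,A] = ((0.4)·(0.4) + (-2.6)·(-2.6) + (-0.6)·(-0.6) + (2.4)·(2.4) + (0.4)·(0.4)) / 4 = 13.2/4 = 3.3
  S[A,B] = ((0.4)·(0.2) + (-2.6)·(0.2) + (-0.6)·(-4.8) + (2.4)·(3.2) + (0.4)·(1.2)) / 4 = 10.6/4 = 2.65
  S[B,B] = ((0.2)·(0.2) + (0.2)·(0.2) + (-4.8)·(-4.8) + (3.2)·(3.2) + (1.2)·(1.2)) / 4 = 34.8/4 = 8.7
  S = [[3.3, 2.65],
 [2.65, 8.7]].

Step 3 — invert S. det(S) = 3.3·8.7 - (2.65)² = 21.6875.
  S^{-1} = (1/det) · [[d, -b], [-b, a]] = [[0.4012, -0.1222],
 [-0.1222, 0.1522]].

Step 4 — quadratic form (x̄ - mu_0)^T · S^{-1} · (x̄ - mu_0):
  S^{-1} · (x̄ - mu_0) = (0.1084, -0.2859),
  (x̄ - mu_0)^T · [...] = (-0.4)·(0.1084) + (-2.2)·(-0.2859) = 0.5856.

Step 5 — scale by n: T² = 5 · 0.5856 = 2.928.

T² ≈ 2.928


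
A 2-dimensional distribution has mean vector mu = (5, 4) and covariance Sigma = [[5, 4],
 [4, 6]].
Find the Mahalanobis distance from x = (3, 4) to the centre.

Step 1 — centre the observation: (x - mu) = (-2, 0).

Step 2 — invert Sigma. det(Sigma) = 5·6 - (4)² = 14.
  Sigma^{-1} = (1/det) · [[d, -b], [-b, a]] = [[0.4286, -0.2857],
 [-0.2857, 0.3571]].

Step 3 — form the quadratic (x - mu)^T · Sigma^{-1} · (x - mu):
  Sigma^{-1} · (x - mu) = (-0.8571, 0.5714).
  (x - mu)^T · [Sigma^{-1} · (x - mu)] = (-2)·(-0.8571) + (0)·(0.5714) = 1.7143.

Step 4 — take square root: d = √(1.7143) ≈ 1.3093.

d(x, mu) = √(1.7143) ≈ 1.3093


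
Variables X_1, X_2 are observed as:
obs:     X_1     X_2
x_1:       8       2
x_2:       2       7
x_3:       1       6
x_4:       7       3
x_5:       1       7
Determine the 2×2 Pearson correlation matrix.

Step 1 — column means:
  mean(X_1) = (8 + 2 + 1 + 7 + 1) / 5 = 19/5 = 3.8
  mean(X_2) = (2 + 7 + 6 + 3 + 7) / 5 = 25/5 = 5

Step 2 — sample variances and covariances s[i,j] = (1/(n-1)) · Σ_k (x_{k,i} - mean_i) · (x_{k,j} - mean_j), with n-1 = 4:
  s[X_1,X_1] = ((4.2)·(4.2) + (-1.8)·(-1.8) + (-2.8)·(-2.8) + (3.2)·(3.2) + (-2.8)·(-2.8)) / 4 = 46.8/4 = 11.7
  s[X_1,X_2] = ((4.2)·(-3) + (-1.8)·(2) + (-2.8)·(1) + (3.2)·(-2) + (-2.8)·(2)) / 4 = -31/4 = -7.75
  s[X_2,X_2] = ((-3)·(-3) + (2)·(2) + (1)·(1) + (-2)·(-2) + (2)·(2)) / 4 = 22/4 = 5.5
  Sample standard deviations s_i = √(s[i,i]):
  s(X_1) = √(11.7) = 3.4205
  s(X_2) = √(5.5) = 2.3452

Step 3 — r_{ij} = s_{ij} / (s_i · s_j):
  r[X_1,X_1] = 1 (diagonal).
  r[X_1,X_2] = -7.75 / (3.4205 · 2.3452) = -7.75 / 8.0218 = -0.9661
  r[X_2,X_2] = 1 (diagonal).

R is symmetric with unit diagonal. Assembling:

R = [[1, -0.9661],
 [-0.9661, 1]]


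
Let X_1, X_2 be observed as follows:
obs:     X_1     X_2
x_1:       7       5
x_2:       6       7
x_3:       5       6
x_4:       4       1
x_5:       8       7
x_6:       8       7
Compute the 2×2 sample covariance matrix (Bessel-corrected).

Step 1 — column means:
  mean(X_1) = (7 + 6 + 5 + 4 + 8 + 8) / 6 = 38/6 = 6.3333
  mean(X_2) = (5 + 7 + 6 + 1 + 7 + 7) / 6 = 33/6 = 5.5

Step 2 — sample covariance S[i,j] = (1/(n-1)) · Σ_k (x_{k,i} - mean_i) · (x_{k,j} - mean_j), with n-1 = 5.
  S[X_1,X_1] = ((0.6667)·(0.6667) + (-0.3333)·(-0.3333) + (-1.3333)·(-1.3333) + (-2.3333)·(-2.3333) + (1.6667)·(1.6667) + (1.6667)·(1.6667)) / 5 = 13.3333/5 = 2.6667
  S[X_1,X_2] = ((0.6667)·(-0.5) + (-0.3333)·(1.5) + (-1.3333)·(0.5) + (-2.3333)·(-4.5) + (1.6667)·(1.5) + (1.6667)·(1.5)) / 5 = 14/5 = 2.8
  S[X_2,X_2] = ((-0.5)·(-0.5) + (1.5)·(1.5) + (0.5)·(0.5) + (-4.5)·(-4.5) + (1.5)·(1.5) + (1.5)·(1.5)) / 5 = 27.5/5 = 5.5

S is symmetric (S[j,i] = S[i,j]). Assembling:

S = [[2.6667, 2.8],
 [2.8, 5.5]]


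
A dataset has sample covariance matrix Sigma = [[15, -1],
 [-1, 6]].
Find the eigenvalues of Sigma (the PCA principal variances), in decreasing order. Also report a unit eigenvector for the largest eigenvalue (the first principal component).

Step 1 — characteristic polynomial of 2×2 Sigma:
  det(Sigma - λI) = λ² - trace · λ + det = 0.
  trace = 15 + 6 = 21, det = 15·6 - (-1)² = 89.
Step 2 — discriminant:
  Δ = trace² - 4·det = 441 - 356 = 85.
Step 3 — eigenvalues:
  λ = (trace ± √Δ)/2 = (21 ± 9.2195)/2,
  λ_1 = 15.1098,  λ_2 = 5.8902.

Step 4 — unit eigenvector for λ_1: solve (Sigma - λ_1 I)v = 0. First row:
  (15 - 15.1098)·v_x + (-1)·v_y = 0, i.e. (-0.1098)·v_x + (-1)·v_y = 0,
  so v ∝ (b, λ_1 - a) = (-1, 0.1098); multiply by -1 so the first entry is positive: u = (1, -0.1098).
  ||u|| = √((1)² + (-0.1098)²) = √(1.012) ≈ 1.006,
  v_1 = u/||u|| ≈ (0.994, -0.1091) (||v_1|| = 1).

λ_1 = 15.1098,  λ_2 = 5.8902;  v_1 ≈ (0.994, -0.1091)


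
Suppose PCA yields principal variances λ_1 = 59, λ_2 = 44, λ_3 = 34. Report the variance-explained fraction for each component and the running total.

Step 1 — total variance = trace(Sigma) = Σ λ_i = 59 + 44 + 34 = 137.

Step 2 — fraction explained by component i = λ_i / Σ λ:
  PC1: 59/137 = 0.4307
  PC2: 44/137 = 0.3212
  PC3: 34/137 = 0.2482

Step 3 — cumulative fraction after k components = (λ_1 + ... + λ_k) / Σ λ:
  k = 1: 59/137 = 0.4307
  k = 2: (59 + 44)/137 = 103/137 = 0.7518
  k = 3: (59 + 44 + 34)/137 = 137/137 = 1

Summary (fraction, with percent):

explained: PC1 0.4307 (43.07%), PC2 0.3212 (32.12%), PC3 0.2482 (24.82%);  cumulative: 0.4307, 0.7518, 1


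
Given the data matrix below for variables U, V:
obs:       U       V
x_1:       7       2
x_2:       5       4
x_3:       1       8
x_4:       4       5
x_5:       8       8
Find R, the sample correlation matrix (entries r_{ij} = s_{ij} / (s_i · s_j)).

Step 1 — column means:
  mean(U) = (7 + 5 + 1 + 4 + 8) / 5 = 25/5 = 5
  mean(V) = (2 + 4 + 8 + 5 + 8) / 5 = 27/5 = 5.4

Step 2 — sample variances and covariances s[i,j] = (1/(n-1)) · Σ_k (x_{k,i} - mean_i) · (x_{k,j} - mean_j), with n-1 = 4:
  s[U,U] = ((2)·(2) + (0)·(0) + (-4)·(-4) + (-1)·(-1) + (3)·(3)) / 4 = 30/4 = 7.5
  s[U,V] = ((2)·(-3.4) + (0)·(-1.4) + (-4)·(2.6) + (-1)·(-0.4) + (3)·(2.6)) / 4 = -9/4 = -2.25
  s[V,V] = ((-3.4)·(-3.4) + (-1.4)·(-1.4) + (2.6)·(2.6) + (-0.4)·(-0.4) + (2.6)·(2.6)) / 4 = 27.2/4 = 6.8
  Sample standard deviations s_i = √(s[i,i]):
  s(U) = √(7.5) = 2.7386
  s(V) = √(6.8) = 2.6077

Step 3 — r_{ij} = s_{ij} / (s_i · s_j):
  r[U,U] = 1 (diagonal).
  r[U,V] = -2.25 / (2.7386 · 2.6077) = -2.25 / 7.1414 = -0.3151
  r[V,V] = 1 (diagonal).

R is symmetric with unit diagonal. Assembling:

R = [[1, -0.3151],
 [-0.3151, 1]]


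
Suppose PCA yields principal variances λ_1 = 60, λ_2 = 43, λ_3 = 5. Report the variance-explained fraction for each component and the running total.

Step 1 — total variance = trace(Sigma) = Σ λ_i = 60 + 43 + 5 = 108.

Step 2 — fraction explained by component i = λ_i / Σ λ:
  PC1: 60/108 = 0.5556
  PC2: 43/108 = 0.3981
  PC3: 5/108 = 0.0463

Step 3 — cumulative fraction after k components = (λ_1 + ... + λ_k) / Σ λ:
  k = 1: 60/108 = 0.5556
  k = 2: (60 + 43)/108 = 103/108 = 0.9537
  k = 3: (60 + 43 + 5)/108 = 108/108 = 1

Summary (fraction, with percent):

explained: PC1 0.5556 (55.56%), PC2 0.3981 (39.81%), PC3 0.0463 (4.63%);  cumulative: 0.5556, 0.9537, 1


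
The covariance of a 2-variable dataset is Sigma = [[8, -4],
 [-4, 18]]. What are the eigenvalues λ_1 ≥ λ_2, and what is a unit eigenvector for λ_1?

Step 1 — characteristic polynomial of 2×2 Sigma:
  det(Sigma - λI) = λ² - trace · λ + det = 0.
  trace = 8 + 18 = 26, det = 8·18 - (-4)² = 128.
Step 2 — discriminant:
  Δ = trace² - 4·det = 676 - 512 = 164.
Step 3 — eigenvalues:
  λ = (trace ± √Δ)/2 = (26 ± 12.8062)/2,
  λ_1 = 19.4031,  λ_2 = 6.5969.

Step 4 — unit eigenvector for λ_1: solve (Sigma - λ_1 I)v = 0. First row:
  (8 - 19.4031)·v_x + (-4)·v_y = 0, i.e. (-11.4031)·v_x + (-4)·v_y = 0,
  so v ∝ (b, λ_1 - a) = (-4, 11.4031); multiply by -1 so the first entry is positive: u = (4, -11.4031).
  ||u|| = √((4)² + (-11.4031)²) = √(146.0312) ≈ 12.0843,
  v_1 = u/||u|| ≈ (0.331, -0.9436) (||v_1|| = 1).

λ_1 = 19.4031,  λ_2 = 6.5969;  v_1 ≈ (0.331, -0.9436)


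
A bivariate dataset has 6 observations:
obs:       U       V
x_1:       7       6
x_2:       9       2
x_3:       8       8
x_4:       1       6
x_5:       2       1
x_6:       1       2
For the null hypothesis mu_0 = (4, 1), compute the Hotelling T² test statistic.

Step 1 — sample mean vector:
  mean(U) = (7 + 9 + 8 + 1 + 2 + 1) / 6 = 28/6 = 4.6667
  mean(V) = (6 + 2 + 8 + 6 + 1 + 2) / 6 = 25/6 = 4.1667
  x̄ = (4.6667, 4.1667),  deviation x̄ - mu_0 = (4.6667, 4.1667) - (4, 1) = (0.6667, 3.1667).

Step 2 — sample covariance matrix, S[i,j] = (1/(n-1)) · Σ_k (x_{k,i} - mean_i) · (x_{k,j} - mean_j), divisor n-1 = 5:
  S[U,U] = ((2.3333)·(2.3333) + (4.3333)·(4.3333) + (3.3333)·(3.3333) + (-3.6667)·(-3.6667) + (-2.6667)·(-2.6667) + (-3.6667)·(-3.6667)) / 5 = 69.3333/5 = 13.8667
  S[U,V] = ((2.3333)·(1.8333) + (4.3333)·(-2.1667) + (3.3333)·(3.8333) + (-3.6667)·(1.8333) + (-2.6667)·(-3.1667) + (-3.6667)·(-2.1667)) / 5 = 17.3333/5 = 3.4667
  S[V,V] = ((1.8333)·(1.8333) + (-2.1667)·(-2.1667) + (3.8333)·(3.8333) + (1.8333)·(1.8333) + (-3.1667)·(-3.1667) + (-2.1667)·(-2.1667)) / 5 = 40.8333/5 = 8.1667
  S = [[13.8667, 3.4667],
 [3.4667, 8.1667]].

Step 3 — invert S. det(S) = 13.8667·8.1667 - (3.4667)² = 101.2267.
  S^{-1} = (1/det) · [[d, -b], [-b, a]] = [[0.0807, -0.0342],
 [-0.0342, 0.137]].

Step 4 — quadratic form (x̄ - mu_0)^T · S^{-1} · (x̄ - mu_0):
  S^{-1} · (x̄ - mu_0) = (-0.0547, 0.411),
  (x̄ - mu_0)^T · [...] = (0.6667)·(-0.0547) + (3.1667)·(0.411) = 1.2649.

Step 5 — scale by n: T² = 6 · 1.2649 = 7.5896.

T² ≈ 7.5896


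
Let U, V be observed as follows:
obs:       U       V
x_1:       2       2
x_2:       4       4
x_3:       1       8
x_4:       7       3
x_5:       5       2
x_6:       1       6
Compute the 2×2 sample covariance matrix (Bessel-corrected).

Step 1 — column means:
  mean(U) = (2 + 4 + 1 + 7 + 5 + 1) / 6 = 20/6 = 3.3333
  mean(V) = (2 + 4 + 8 + 3 + 2 + 6) / 6 = 25/6 = 4.1667

Step 2 — sample covariance S[i,j] = (1/(n-1)) · Σ_k (x_{k,i} - mean_i) · (x_{k,j} - mean_j), with n-1 = 5.
  S[U,U] = ((-1.3333)·(-1.3333) + (0.6667)·(0.6667) + (-2.3333)·(-2.3333) + (3.6667)·(3.6667) + (1.6667)·(1.6667) + (-2.3333)·(-2.3333)) / 5 = 29.3333/5 = 5.8667
  S[U,V] = ((-1.3333)·(-2.1667) + (0.6667)·(-0.1667) + (-2.3333)·(3.8333) + (3.6667)·(-1.1667) + (1.6667)·(-2.1667) + (-2.3333)·(1.8333)) / 5 = -18.3333/5 = -3.6667
  S[V,V] = ((-2.1667)·(-2.1667) + (-0.1667)·(-0.1667) + (3.8333)·(3.8333) + (-1.1667)·(-1.1667) + (-2.1667)·(-2.1667) + (1.8333)·(1.8333)) / 5 = 28.8333/5 = 5.7667

S is symmetric (S[j,i] = S[i,j]). Assembling:

S = [[5.8667, -3.6667],
 [-3.6667, 5.7667]]


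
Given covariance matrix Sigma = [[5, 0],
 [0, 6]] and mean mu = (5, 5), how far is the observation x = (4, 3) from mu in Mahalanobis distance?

Step 1 — centre the observation: (x - mu) = (-1, -2).

Step 2 — invert Sigma. det(Sigma) = 5·6 - (0)² = 30.
  Sigma^{-1} = (1/det) · [[d, -b], [-b, a]] = [[0.2, 0],
 [0, 0.1667]].

Step 3 — form the quadratic (x - mu)^T · Sigma^{-1} · (x - mu):
  Sigma^{-1} · (x - mu) = (-0.2, -0.3333).
  (x - mu)^T · [Sigma^{-1} · (x - mu)] = (-1)·(-0.2) + (-2)·(-0.3333) = 0.8667.

Step 4 — take square root: d = √(0.8667) ≈ 0.9309.

d(x, mu) = √(0.8667) ≈ 0.9309


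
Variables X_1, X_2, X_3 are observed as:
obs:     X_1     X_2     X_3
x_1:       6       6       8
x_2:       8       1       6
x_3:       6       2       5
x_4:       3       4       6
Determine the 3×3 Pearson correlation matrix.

Step 1 — column means:
  mean(X_1) = (6 + 8 + 6 + 3) / 4 = 23/4 = 5.75
  mean(X_2) = (6 + 1 + 2 + 4) / 4 = 13/4 = 3.25
  mean(X_3) = (8 + 6 + 5 + 6) / 4 = 25/4 = 6.25

Step 2 — sample variances and covariances s[i,j] = (1/(n-1)) · Σ_k (x_{k,i} - mean_i) · (x_{k,j} - mean_j), with n-1 = 3:
  s[X_1,X_1] = ((0.25)·(0.25) + (2.25)·(2.25) + (0.25)·(0.25) + (-2.75)·(-2.75)) / 3 = 12.75/3 = 4.25
  s[X_1,X_2] = ((0.25)·(2.75) + (2.25)·(-2.25) + (0.25)·(-1.25) + (-2.75)·(0.75)) / 3 = -6.75/3 = -2.25
  s[X_1,X_3] = ((0.25)·(1.75) + (2.25)·(-0.25) + (0.25)·(-1.25) + (-2.75)·(-0.25)) / 3 = 0.25/3 = 0.0833
  s[X_2,X_2] = ((2.75)·(2.75) + (-2.25)·(-2.25) + (-1.25)·(-1.25) + (0.75)·(0.75)) / 3 = 14.75/3 = 4.9167
  s[X_2,X_3] = ((2.75)·(1.75) + (-2.25)·(-0.25) + (-1.25)·(-1.25) + (0.75)·(-0.25)) / 3 = 6.75/3 = 2.25
  s[X_3,X_3] = ((1.75)·(1.75) + (-0.25)·(-0.25) + (-1.25)·(-1.25) + (-0.25)·(-0.25)) / 3 = 4.75/3 = 1.5833
  Sample standard deviations s_i = √(s[i,i]):
  s(X_1) = √(4.25) = 2.0616
  s(X_2) = √(4.9167) = 2.2174
  s(X_3) = √(1.5833) = 1.2583

Step 3 — r_{ij} = s_{ij} / (s_i · s_j):
  r[X_1,X_1] = 1 (diagonal).
  r[X_1,X_2] = -2.25 / (2.0616 · 2.2174) = -2.25 / 4.5712 = -0.4922
  r[X_1,X_3] = 0.0833 / (2.0616 · 1.2583) = 0.0833 / 2.5941 = 0.0321
  r[X_2,X_2] = 1 (diagonal).
  r[X_2,X_3] = 2.25 / (2.2174 · 1.2583) = 2.25 / 2.7901 = 0.8064
  r[X_3,X_3] = 1 (diagonal).

R is symmetric with unit diagonal. Assembling:

R = [[1, -0.4922, 0.0321],
 [-0.4922, 1, 0.8064],
 [0.0321, 0.8064, 1]]


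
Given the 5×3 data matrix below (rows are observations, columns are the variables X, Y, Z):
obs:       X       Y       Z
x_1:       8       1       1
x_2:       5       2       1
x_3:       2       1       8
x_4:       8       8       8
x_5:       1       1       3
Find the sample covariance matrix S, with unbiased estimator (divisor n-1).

Step 1 — column means:
  mean(X) = (8 + 5 + 2 + 8 + 1) / 5 = 24/5 = 4.8
  mean(Y) = (1 + 2 + 1 + 8 + 1) / 5 = 13/5 = 2.6
  mean(Z) = (1 + 1 + 8 + 8 + 3) / 5 = 21/5 = 4.2

Step 2 — sample covariance S[i,j] = (1/(n-1)) · Σ_k (x_{k,i} - mean_i) · (x_{k,j} - mean_j), with n-1 = 4.
  S[X,X] = ((3.2)·(3.2) + (0.2)·(0.2) + (-2.8)·(-2.8) + (3.2)·(3.2) + (-3.8)·(-3.8)) / 4 = 42.8/4 = 10.7
  S[X,Y] = ((3.2)·(-1.6) + (0.2)·(-0.6) + (-2.8)·(-1.6) + (3.2)·(5.4) + (-3.8)·(-1.6)) / 4 = 22.6/4 = 5.65
  S[X,Z] = ((3.2)·(-3.2) + (0.2)·(-3.2) + (-2.8)·(3.8) + (3.2)·(3.8) + (-3.8)·(-1.2)) / 4 = -4.8/4 = -1.2
  S[Y,Y] = ((-1.6)·(-1.6) + (-0.6)·(-0.6) + (-1.6)·(-1.6) + (5.4)·(5.4) + (-1.6)·(-1.6)) / 4 = 37.2/4 = 9.3
  S[Y,Z] = ((-1.6)·(-3.2) + (-0.6)·(-3.2) + (-1.6)·(3.8) + (5.4)·(3.8) + (-1.6)·(-1.2)) / 4 = 23.4/4 = 5.85
  S[Z,Z] = ((-3.2)·(-3.2) + (-3.2)·(-3.2) + (3.8)·(3.8) + (3.8)·(3.8) + (-1.2)·(-1.2)) / 4 = 50.8/4 = 12.7

S is symmetric (S[j,i] = S[i,j]). Assembling:

S = [[10.7, 5.65, -1.2],
 [5.65, 9.3, 5.85],
 [-1.2, 5.85, 12.7]]


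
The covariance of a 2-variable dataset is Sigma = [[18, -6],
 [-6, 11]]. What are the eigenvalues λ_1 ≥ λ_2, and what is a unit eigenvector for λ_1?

Step 1 — characteristic polynomial of 2×2 Sigma:
  det(Sigma - λI) = λ² - trace · λ + det = 0.
  trace = 18 + 11 = 29, det = 18·11 - (-6)² = 162.
Step 2 — discriminant:
  Δ = trace² - 4·det = 841 - 648 = 193.
Step 3 — eigenvalues:
  λ = (trace ± √Δ)/2 = (29 ± 13.8924)/2,
  λ_1 = 21.4462,  λ_2 = 7.5538.

Step 4 — unit eigenvector for λ_1: solve (Sigma - λ_1 I)v = 0. First row:
  (18 - 21.4462)·v_x + (-6)·v_y = 0, i.e. (-3.4462)·v_x + (-6)·v_y = 0,
  so v ∝ (b, λ_1 - a) = (-6, 3.4462); multiply by -1 so the first entry is positive: u = (6, -3.4462).
  ||u|| = √((6)² + (-3.4462)²) = √(47.8764) ≈ 6.9193,
  v_1 = u/||u|| ≈ (0.8671, -0.4981) (||v_1|| = 1).

λ_1 = 21.4462,  λ_2 = 7.5538;  v_1 ≈ (0.8671, -0.4981)


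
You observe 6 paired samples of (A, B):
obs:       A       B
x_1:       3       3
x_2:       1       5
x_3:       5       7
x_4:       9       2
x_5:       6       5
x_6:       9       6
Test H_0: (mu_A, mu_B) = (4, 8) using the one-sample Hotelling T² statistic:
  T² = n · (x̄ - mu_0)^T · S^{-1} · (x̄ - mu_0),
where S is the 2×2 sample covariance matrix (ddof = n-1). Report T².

Step 1 — sample mean vector:
  mean(A) = (3 + 1 + 5 + 9 + 6 + 9) / 6 = 33/6 = 5.5
  mean(B) = (3 + 5 + 7 + 2 + 5 + 6) / 6 = 28/6 = 4.6667
  x̄ = (5.5, 4.6667),  deviation x̄ - mu_0 = (5.5, 4.6667) - (4, 8) = (1.5, -3.3333).

Step 2 — sample covariance matrix, S[i,j] = (1/(n-1)) · Σ_k (x_{k,i} - mean_i) · (x_{k,j} - mean_j), divisor n-1 = 5:
  S[A,A] = ((-2.5)·(-2.5) + (-4.5)·(-4.5) + (-0.5)·(-0.5) + (3.5)·(3.5) + (0.5)·(0.5) + (3.5)·(3.5)) / 5 = 51.5/5 = 10.3
  S[A,B] = ((-2.5)·(-1.6667) + (-4.5)·(0.3333) + (-0.5)·(2.3333) + (3.5)·(-2.6667) + (0.5)·(0.3333) + (3.5)·(1.3333)) / 5 = -3/5 = -0.6
  S[B,B] = ((-1.6667)·(-1.6667) + (0.3333)·(0.3333) + (2.3333)·(2.3333) + (-2.6667)·(-2.6667) + (0.3333)·(0.3333) + (1.3333)·(1.3333)) / 5 = 17.3333/5 = 3.4667
  S = [[10.3, -0.6],
 [-0.6, 3.4667]].

Step 3 — invert S. det(S) = 10.3·3.4667 - (-0.6)² = 35.3467.
  S^{-1} = (1/det) · [[d, -b], [-b, a]] = [[0.0981, 0.017],
 [0.017, 0.2914]].

Step 4 — quadratic form (x̄ - mu_0)^T · S^{-1} · (x̄ - mu_0):
  S^{-1} · (x̄ - mu_0) = (0.0905, -0.9459),
  (x̄ - mu_0)^T · [...] = (1.5)·(0.0905) + (-3.3333)·(-0.9459) = 3.2887.

Step 5 — scale by n: T² = 6 · 3.2887 = 19.7322.

T² ≈ 19.7322


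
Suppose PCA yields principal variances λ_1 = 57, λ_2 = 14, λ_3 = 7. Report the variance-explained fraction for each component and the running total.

Step 1 — total variance = trace(Sigma) = Σ λ_i = 57 + 14 + 7 = 78.

Step 2 — fraction explained by component i = λ_i / Σ λ:
  PC1: 57/78 = 0.7308
  PC2: 14/78 = 0.1795
  PC3: 7/78 = 0.0897

Step 3 — cumulative fraction after k components = (λ_1 + ... + λ_k) / Σ λ:
  k = 1: 57/78 = 0.7308
  k = 2: (57 + 14)/78 = 71/78 = 0.9103
  k = 3: (57 + 14 + 7)/78 = 78/78 = 1

Summary (fraction, with percent):

explained: PC1 0.7308 (73.08%), PC2 0.1795 (17.95%), PC3 0.0897 (8.97%);  cumulative: 0.7308, 0.9103, 1


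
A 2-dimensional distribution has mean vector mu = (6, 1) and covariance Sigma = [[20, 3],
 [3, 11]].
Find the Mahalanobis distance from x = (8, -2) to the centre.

Step 1 — centre the observation: (x - mu) = (2, -3).

Step 2 — invert Sigma. det(Sigma) = 20·11 - (3)² = 211.
  Sigma^{-1} = (1/det) · [[d, -b], [-b, a]] = [[0.0521, -0.0142],
 [-0.0142, 0.0948]].

Step 3 — form the quadratic (x - mu)^T · Sigma^{-1} · (x - mu):
  Sigma^{-1} · (x - mu) = (0.1469, -0.3128).
  (x - mu)^T · [Sigma^{-1} · (x - mu)] = (2)·(0.1469) + (-3)·(-0.3128) = 1.2322.

Step 4 — take square root: d = √(1.2322) ≈ 1.1101.

d(x, mu) = √(1.2322) ≈ 1.1101


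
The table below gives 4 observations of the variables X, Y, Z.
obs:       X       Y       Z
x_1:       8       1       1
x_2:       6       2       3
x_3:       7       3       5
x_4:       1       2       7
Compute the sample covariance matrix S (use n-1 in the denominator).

Step 1 — column means:
  mean(X) = (8 + 6 + 7 + 1) / 4 = 22/4 = 5.5
  mean(Y) = (1 + 2 + 3 + 2) / 4 = 8/4 = 2
  mean(Z) = (1 + 3 + 5 + 7) / 4 = 16/4 = 4

Step 2 — sample covariance S[i,j] = (1/(n-1)) · Σ_k (x_{k,i} - mean_i) · (x_{k,j} - mean_j), with n-1 = 3.
  S[X,X] = ((2.5)·(2.5) + (0.5)·(0.5) + (1.5)·(1.5) + (-4.5)·(-4.5)) / 3 = 29/3 = 9.6667
  S[X,Y] = ((2.5)·(-1) + (0.5)·(0) + (1.5)·(1) + (-4.5)·(0)) / 3 = -1/3 = -0.3333
  S[X,Z] = ((2.5)·(-3) + (0.5)·(-1) + (1.5)·(1) + (-4.5)·(3)) / 3 = -20/3 = -6.6667
  S[Y,Y] = ((-1)·(-1) + (0)·(0) + (1)·(1) + (0)·(0)) / 3 = 2/3 = 0.6667
  S[Y,Z] = ((-1)·(-3) + (0)·(-1) + (1)·(1) + (0)·(3)) / 3 = 4/3 = 1.3333
  S[Z,Z] = ((-3)·(-3) + (-1)·(-1) + (1)·(1) + (3)·(3)) / 3 = 20/3 = 6.6667

S is symmetric (S[j,i] = S[i,j]). Assembling:

S = [[9.6667, -0.3333, -6.6667],
 [-0.3333, 0.6667, 1.3333],
 [-6.6667, 1.3333, 6.6667]]


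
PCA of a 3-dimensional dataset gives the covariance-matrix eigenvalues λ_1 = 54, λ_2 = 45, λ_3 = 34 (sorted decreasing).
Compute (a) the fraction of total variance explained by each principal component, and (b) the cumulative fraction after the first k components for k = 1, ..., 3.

Step 1 — total variance = trace(Sigma) = Σ λ_i = 54 + 45 + 34 = 133.

Step 2 — fraction explained by component i = λ_i / Σ λ:
  PC1: 54/133 = 0.406
  PC2: 45/133 = 0.3383
  PC3: 34/133 = 0.2556

Step 3 — cumulative fraction after k components = (λ_1 + ... + λ_k) / Σ λ:
  k = 1: 54/133 = 0.406
  k = 2: (54 + 45)/133 = 99/133 = 0.7444
  k = 3: (54 + 45 + 34)/133 = 133/133 = 1

Summary (fraction, with percent):

explained: PC1 0.406 (40.6%), PC2 0.3383 (33.83%), PC3 0.2556 (25.56%);  cumulative: 0.406, 0.7444, 1


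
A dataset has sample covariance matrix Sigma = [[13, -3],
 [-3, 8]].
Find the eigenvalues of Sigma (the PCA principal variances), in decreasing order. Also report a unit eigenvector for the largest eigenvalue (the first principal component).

Step 1 — characteristic polynomial of 2×2 Sigma:
  det(Sigma - λI) = λ² - trace · λ + det = 0.
  trace = 13 + 8 = 21, det = 13·8 - (-3)² = 95.
Step 2 — discriminant:
  Δ = trace² - 4·det = 441 - 380 = 61.
Step 3 — eigenvalues:
  λ = (trace ± √Δ)/2 = (21 ± 7.8102)/2,
  λ_1 = 14.4051,  λ_2 = 6.5949.

Step 4 — unit eigenvector for λ_1: solve (Sigma - λ_1 I)v = 0. First row:
  (13 - 14.4051)·v_x + (-3)·v_y = 0, i.e. (-1.4051)·v_x + (-3)·v_y = 0,
  so v ∝ (b, λ_1 - a) = (-3, 1.4051); multiply by -1 so the first entry is positive: u = (3, -1.4051).
  ||u|| = √((3)² + (-1.4051)²) = √(10.9744) ≈ 3.3128,
  v_1 = u/||u|| ≈ (0.9056, -0.4242) (||v_1|| = 1).

λ_1 = 14.4051,  λ_2 = 6.5949;  v_1 ≈ (0.9056, -0.4242)


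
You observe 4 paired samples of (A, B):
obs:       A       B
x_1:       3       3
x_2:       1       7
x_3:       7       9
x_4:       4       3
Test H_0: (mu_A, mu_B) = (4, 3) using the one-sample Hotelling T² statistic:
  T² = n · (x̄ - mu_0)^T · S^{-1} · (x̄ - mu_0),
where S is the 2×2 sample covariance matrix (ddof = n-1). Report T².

Step 1 — sample mean vector:
  mean(A) = (3 + 1 + 7 + 4) / 4 = 15/4 = 3.75
  mean(B) = (3 + 7 + 9 + 3) / 4 = 22/4 = 5.5
  x̄ = (3.75, 5.5),  deviation x̄ - mu_0 = (3.75, 5.5) - (4, 3) = (-0.25, 2.5).

Step 2 — sample covariance matrix, S[i,j] = (1/(n-1)) · Σ_k (x_{k,i} - mean_i) · (x_{k,j} - mean_j), divisor n-1 = 3:
  S[A,A] = ((-0.75)·(-0.75) + (-2.75)·(-2.75) + (3.25)·(3.25) + (0.25)·(0.25)) / 3 = 18.75/3 = 6.25
  S[A,B] = ((-0.75)·(-2.5) + (-2.75)·(1.5) + (3.25)·(3.5) + (0.25)·(-2.5)) / 3 = 8.5/3 = 2.8333
  S[B,B] = ((-2.5)·(-2.5) + (1.5)·(1.5) + (3.5)·(3.5) + (-2.5)·(-2.5)) / 3 = 27/3 = 9
  S = [[6.25, 2.8333],
 [2.8333, 9]].

Step 3 — invert S. det(S) = 6.25·9 - (2.8333)² = 48.2222.
  S^{-1} = (1/det) · [[d, -b], [-b, a]] = [[0.1866, -0.0588],
 [-0.0588, 0.1296]].

Step 4 — quadratic form (x̄ - mu_0)^T · S^{-1} · (x̄ - mu_0):
  S^{-1} · (x̄ - mu_0) = (-0.1935, 0.3387),
  (x̄ - mu_0)^T · [...] = (-0.25)·(-0.1935) + (2.5)·(0.3387) = 0.8952.

Step 5 — scale by n: T² = 4 · 0.8952 = 3.5806.

T² ≈ 3.5806


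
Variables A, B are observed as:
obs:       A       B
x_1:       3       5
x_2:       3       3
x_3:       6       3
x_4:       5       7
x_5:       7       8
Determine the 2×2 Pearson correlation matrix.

Step 1 — column means:
  mean(A) = (3 + 3 + 6 + 5 + 7) / 5 = 24/5 = 4.8
  mean(B) = (5 + 3 + 3 + 7 + 8) / 5 = 26/5 = 5.2

Step 2 — sample variances and covariances s[i,j] = (1/(n-1)) · Σ_k (x_{k,i} - mean_i) · (x_{k,j} - mean_j), with n-1 = 4:
  s[A,A] = ((-1.8)·(-1.8) + (-1.8)·(-1.8) + (1.2)·(1.2) + (0.2)·(0.2) + (2.2)·(2.2)) / 4 = 12.8/4 = 3.2
  s[A,B] = ((-1.8)·(-0.2) + (-1.8)·(-2.2) + (1.2)·(-2.2) + (0.2)·(1.8) + (2.2)·(2.8)) / 4 = 8.2/4 = 2.05
  s[B,B] = ((-0.2)·(-0.2) + (-2.2)·(-2.2) + (-2.2)·(-2.2) + (1.8)·(1.8) + (2.8)·(2.8)) / 4 = 20.8/4 = 5.2
  Sample standard deviations s_i = √(s[i,i]):
  s(A) = √(3.2) = 1.7889
  s(B) = √(5.2) = 2.2804

Step 3 — r_{ij} = s_{ij} / (s_i · s_j):
  r[A,A] = 1 (diagonal).
  r[A,B] = 2.05 / (1.7889 · 2.2804) = 2.05 / 4.0792 = 0.5025
  r[B,B] = 1 (diagonal).

R is symmetric with unit diagonal. Assembling:

R = [[1, 0.5025],
 [0.5025, 1]]


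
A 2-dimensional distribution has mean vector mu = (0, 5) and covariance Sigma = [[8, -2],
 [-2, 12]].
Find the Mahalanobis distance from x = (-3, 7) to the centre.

Step 1 — centre the observation: (x - mu) = (-3, 2).

Step 2 — invert Sigma. det(Sigma) = 8·12 - (-2)² = 92.
  Sigma^{-1} = (1/det) · [[d, -b], [-b, a]] = [[0.1304, 0.0217],
 [0.0217, 0.087]].

Step 3 — form the quadratic (x - mu)^T · Sigma^{-1} · (x - mu):
  Sigma^{-1} · (x - mu) = (-0.3478, 0.1087).
  (x - mu)^T · [Sigma^{-1} · (x - mu)] = (-3)·(-0.3478) + (2)·(0.1087) = 1.2609.

Step 4 — take square root: d = √(1.2609) ≈ 1.1229.

d(x, mu) = √(1.2609) ≈ 1.1229


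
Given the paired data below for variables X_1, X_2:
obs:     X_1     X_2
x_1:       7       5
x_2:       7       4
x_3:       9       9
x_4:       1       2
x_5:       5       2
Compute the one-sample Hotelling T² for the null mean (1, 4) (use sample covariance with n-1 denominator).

Step 1 — sample mean vector:
  mean(X_1) = (7 + 7 + 9 + 1 + 5) / 5 = 29/5 = 5.8
  mean(X_2) = (5 + 4 + 9 + 2 + 2) / 5 = 22/5 = 4.4
  x̄ = (5.8, 4.4),  deviation x̄ - mu_0 = (5.8, 4.4) - (1, 4) = (4.8, 0.4).

Step 2 — sample covariance matrix, S[i,j] = (1/(n-1)) · Σ_k (x_{k,i} - mean_i) · (x_{k,j} - mean_j), divisor n-1 = 4:
  S[X_1,X_1] = ((1.2)·(1.2) + (1.2)·(1.2) + (3.2)·(3.2) + (-4.8)·(-4.8) + (-0.8)·(-0.8)) / 4 = 36.8/4 = 9.2
  S[X_1,X_2] = ((1.2)·(0.6) + (1.2)·(-0.4) + (3.2)·(4.6) + (-4.8)·(-2.4) + (-0.8)·(-2.4)) / 4 = 28.4/4 = 7.1
  S[X_2,X_2] = ((0.6)·(0.6) + (-0.4)·(-0.4) + (4.6)·(4.6) + (-2.4)·(-2.4) + (-2.4)·(-2.4)) / 4 = 33.2/4 = 8.3
  S = [[9.2, 7.1],
 [7.1, 8.3]].

Step 3 — invert S. det(S) = 9.2·8.3 - (7.1)² = 25.95.
  S^{-1} = (1/det) · [[d, -b], [-b, a]] = [[0.3198, -0.2736],
 [-0.2736, 0.3545]].

Step 4 — quadratic form (x̄ - mu_0)^T · S^{-1} · (x̄ - mu_0):
  S^{-1} · (x̄ - mu_0) = (1.4258, -1.1715),
  (x̄ - mu_0)^T · [...] = (4.8)·(1.4258) + (0.4)·(-1.1715) = 6.3753.

Step 5 — scale by n: T² = 5 · 6.3753 = 31.8767.

T² ≈ 31.8767


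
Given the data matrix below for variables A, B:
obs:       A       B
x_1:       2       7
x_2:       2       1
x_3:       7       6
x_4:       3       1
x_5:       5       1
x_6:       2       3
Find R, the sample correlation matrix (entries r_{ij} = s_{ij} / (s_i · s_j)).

Step 1 — column means:
  mean(A) = (2 + 2 + 7 + 3 + 5 + 2) / 6 = 21/6 = 3.5
  mean(B) = (7 + 1 + 6 + 1 + 1 + 3) / 6 = 19/6 = 3.1667

Step 2 — sample variances and covariances s[i,j] = (1/(n-1)) · Σ_k (x_{k,i} - mean_i) · (x_{k,j} - mean_j), with n-1 = 5:
  s[A,A] = ((-1.5)·(-1.5) + (-1.5)·(-1.5) + (3.5)·(3.5) + (-0.5)·(-0.5) + (1.5)·(1.5) + (-1.5)·(-1.5)) / 5 = 21.5/5 = 4.3
  s[A,B] = ((-1.5)·(3.8333) + (-1.5)·(-2.1667) + (3.5)·(2.8333) + (-0.5)·(-2.1667) + (1.5)·(-2.1667) + (-1.5)·(-0.1667)) / 5 = 5.5/5 = 1.1
  s[B,B] = ((3.8333)·(3.8333) + (-2.1667)·(-2.1667) + (2.8333)·(2.8333) + (-2.1667)·(-2.1667) + (-2.1667)·(-2.1667) + (-0.1667)·(-0.1667)) / 5 = 36.8333/5 = 7.3667
  Sample standard deviations s_i = √(s[i,i]):
  s(A) = √(4.3) = 2.0736
  s(B) = √(7.3667) = 2.7142

Step 3 — r_{ij} = s_{ij} / (s_i · s_j):
  r[A,A] = 1 (diagonal).
  r[A,B] = 1.1 / (2.0736 · 2.7142) = 1.1 / 5.6282 = 0.1954
  r[B,B] = 1 (diagonal).

R is symmetric with unit diagonal. Assembling:

R = [[1, 0.1954],
 [0.1954, 1]]
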